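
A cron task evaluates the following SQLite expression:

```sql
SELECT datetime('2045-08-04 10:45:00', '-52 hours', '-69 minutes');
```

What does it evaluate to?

2045-08-02 05:36:00

-52 hours from 2045-08-04 10:45:00 is 2045-08-02 06:45:00 (crosses midnight).
69 minutes = 1h 9m; -69 minutes from 2045-08-02 06:45:00 is 2045-08-02 05:36:00.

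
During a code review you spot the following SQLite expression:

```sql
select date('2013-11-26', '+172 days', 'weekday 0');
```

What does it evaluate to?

Applying '+172 days' to 2013-11-26: counting 172 days forward gives 2014-05-17.
`weekday 0` advances to the next Sunday; 2014-05-17 is a Saturday, so it moves forward to 2014-05-18.

2014-05-18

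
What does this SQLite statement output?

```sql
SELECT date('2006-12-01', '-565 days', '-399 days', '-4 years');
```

2000-04-11

Applying '-565 days' to 2006-12-01: counting 565 days back gives 2005-05-15.
Applying '-399 days' to 2005-05-15: counting 399 days back gives 2004-04-11.
Adding -4 years to 2004-04-11 gives 2000-04-11.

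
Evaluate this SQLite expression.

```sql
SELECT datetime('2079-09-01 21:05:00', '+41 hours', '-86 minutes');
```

+41 hours from 2079-09-01 21:05:00 is 2079-09-03 14:05:00 (crosses midnight).
86 minutes = 1h 26m; -86 minutes from 2079-09-03 14:05:00 is 2079-09-03 12:39:00.

2079-09-03 12:39:00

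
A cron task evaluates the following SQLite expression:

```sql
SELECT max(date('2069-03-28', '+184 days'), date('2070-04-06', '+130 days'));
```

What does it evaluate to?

2070-08-14

date('2069-03-28', '+184 days') → 2069-09-28.
date('2070-04-06', '+130 days') → 2070-08-14.
Later of the two is 2070-08-14.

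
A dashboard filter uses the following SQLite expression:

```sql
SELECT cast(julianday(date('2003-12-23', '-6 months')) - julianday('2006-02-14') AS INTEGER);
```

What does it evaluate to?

-967

Adding -6 months to 2003-12-23 gives 2003-06-23.
7 days remain in June 2003 after the 23rd (30 − 23).
Full months from July 2003 through January 2006 contribute their day counts.
Then 14 days into February 2006.
Total: 7 + 31 + 31 + 30 + 31 + 30 + 31 + 31 + 29 + 31 + 30 + 31 + 30 + 31 + 31 + 30 + 31 + 30 + 31 + 31 + 28 + 31 + 30 + 31 + 30 + 31 + 31 + 30 + 31 + 30 + 31 + 31 + 14 = 967.
The subtraction is earlier − later, so the result is −967 → -967.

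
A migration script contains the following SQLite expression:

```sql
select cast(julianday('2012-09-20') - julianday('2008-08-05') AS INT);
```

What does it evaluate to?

26 days remain in August 2008 after the 5th (31 − 5).
Full months from September 2008 through August 2012 contribute their day counts.
Then 20 days into September 2012.
Total: 26 + 30 + 31 + 30 + 31 + 31 + 28 + 31 + 30 + 31 + 30 + 31 + 31 + 30 + 31 + 30 + 31 + 31 + 28 + 31 + 30 + 31 + 30 + 31 + 31 + 30 + 31 + 30 + 31 + 31 + 28 + 31 + 30 + 31 + 30 + 31 + 31 + 30 + 31 + 30 + 31 + 31 + 29 + 31 + 30 + 31 + 30 + 31 + 31 + 20 = 1507.

1507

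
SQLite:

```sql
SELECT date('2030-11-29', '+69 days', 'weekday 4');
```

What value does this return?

2031-02-06

Applying '+69 days' to 2030-11-29: counting 69 days forward gives 2031-02-06.
`weekday 4` advances to the next Thursday; 2031-02-06 is already a Thursday, so it stays at 2031-02-06.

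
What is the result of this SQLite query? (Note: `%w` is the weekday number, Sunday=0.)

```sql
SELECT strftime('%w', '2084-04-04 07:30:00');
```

2084-04-04 is a Tuesday; with Sunday=0 that is 2.

2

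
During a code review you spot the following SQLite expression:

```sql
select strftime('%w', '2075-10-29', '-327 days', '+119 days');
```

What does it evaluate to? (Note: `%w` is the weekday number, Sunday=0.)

4

First apply '-327 days', '+119 days': 2075-10-29 → 2075-04-04.
2075-04-04 is a Thursday; with Sunday=0 that is 4.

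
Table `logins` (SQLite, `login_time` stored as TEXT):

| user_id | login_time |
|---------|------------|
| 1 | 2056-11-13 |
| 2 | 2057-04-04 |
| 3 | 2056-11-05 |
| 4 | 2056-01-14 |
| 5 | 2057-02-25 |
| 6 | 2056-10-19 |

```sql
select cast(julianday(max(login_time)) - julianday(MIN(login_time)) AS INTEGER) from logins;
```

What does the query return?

MIN = 2056-01-14, MAX = 2057-04-04.
17 days remain in January 2056 after the 14th (31 − 14).
Full months from February 2056 through March 2057 contribute their day counts.
Then 4 days into April 2057.
Total: 17 + 29 + 31 + 30 + 31 + 30 + 31 + 31 + 30 + 31 + 30 + 31 + 31 + 28 + 31 + 4 = 446.

446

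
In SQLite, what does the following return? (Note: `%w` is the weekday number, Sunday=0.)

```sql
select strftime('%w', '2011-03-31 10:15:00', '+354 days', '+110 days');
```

6

First apply '+354 days', '+110 days': 2011-03-31 10:15:00 → 2012-07-07 10:15:00.
2012-07-07 is a Saturday; with Sunday=0 that is 6.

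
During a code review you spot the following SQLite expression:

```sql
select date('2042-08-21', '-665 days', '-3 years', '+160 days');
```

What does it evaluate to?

Applying '-665 days' to 2042-08-21: counting 665 days back gives 2040-10-25.
Adding -3 years to 2040-10-25 gives 2037-10-25.
Applying '+160 days' to 2037-10-25: counting 160 days forward gives 2038-04-03.

2038-04-03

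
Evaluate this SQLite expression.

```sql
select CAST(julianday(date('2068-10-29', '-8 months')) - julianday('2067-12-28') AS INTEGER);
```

Adding -8 months to 2068-10-29 gives 2068-02-29.
3 days remain in December 2067 after the 28th (31 − 28).
January 2068: 31 days.
Then 29 days into February 2068.
Total: 3 + 31 + 29 = 63.

63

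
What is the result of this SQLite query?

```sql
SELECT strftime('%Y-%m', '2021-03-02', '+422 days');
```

First apply '+422 days': 2021-03-02 → 2022-04-28.
`%Y-%m` extracts the year-month: 2022-04.

2022-04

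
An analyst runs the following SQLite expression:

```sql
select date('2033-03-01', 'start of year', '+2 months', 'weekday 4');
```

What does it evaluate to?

2033-03-03

`start of year` rewinds 2033-03-01 to 2033-01-01.
Adding +2 months to 2033-01-01 gives 2033-03-01.
`weekday 4` advances to the next Thursday; 2033-03-01 is a Tuesday, so it moves forward to 2033-03-03.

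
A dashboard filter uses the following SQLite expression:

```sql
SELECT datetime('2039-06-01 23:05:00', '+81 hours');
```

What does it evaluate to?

2039-06-05 08:05:00

+81 hours from 2039-06-01 23:05:00 is 2039-06-05 08:05:00 (crosses midnight).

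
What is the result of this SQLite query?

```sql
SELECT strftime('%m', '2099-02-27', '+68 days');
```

First apply '+68 days': 2099-02-27 → 2099-05-06.
`%m` extracts the 2-digit month (01-12): 05.

05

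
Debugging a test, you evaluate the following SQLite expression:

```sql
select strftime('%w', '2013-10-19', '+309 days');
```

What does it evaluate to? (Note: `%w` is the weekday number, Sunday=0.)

0

First apply '+309 days': 2013-10-19 → 2014-08-24.
2014-08-24 is a Sunday; with Sunday=0 that is 0.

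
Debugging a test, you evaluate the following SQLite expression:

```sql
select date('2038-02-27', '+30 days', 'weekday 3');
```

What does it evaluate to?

February 2038 has 28 days; 1 remain after the 27th, so 2 days reach 2038-03-01.
Advancing 28 more days within March lands on 2038-03-29.
`weekday 3` advances to the next Wednesday; 2038-03-29 is a Monday, so it moves forward to 2038-03-31.

2038-03-31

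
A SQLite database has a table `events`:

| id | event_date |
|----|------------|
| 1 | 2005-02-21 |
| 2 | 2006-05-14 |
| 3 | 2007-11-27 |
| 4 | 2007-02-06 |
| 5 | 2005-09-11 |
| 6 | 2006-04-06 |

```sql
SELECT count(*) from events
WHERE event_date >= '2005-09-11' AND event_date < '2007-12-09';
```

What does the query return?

5

Rows in [2005-09-11, 2007-12-09): 2006-05-14, 2007-11-27, 2007-02-06, 2005-09-11, 2006-04-06 → 5 rows.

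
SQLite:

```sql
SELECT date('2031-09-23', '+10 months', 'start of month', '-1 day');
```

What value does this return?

Adding +10 months to 2031-09-23 gives 2032-07-23.
`start of month` rewinds 2032-07-23 to 2032-07-01.
Going back 1 day from 2032-07-01 reaches 2032-06-30 (last day of June, 30 days).

2032-06-30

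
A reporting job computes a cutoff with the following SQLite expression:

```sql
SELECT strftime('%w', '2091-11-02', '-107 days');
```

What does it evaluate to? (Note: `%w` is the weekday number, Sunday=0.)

3

First apply '-107 days': 2091-11-02 → 2091-07-18.
2091-07-18 is a Wednesday; with Sunday=0 that is 3.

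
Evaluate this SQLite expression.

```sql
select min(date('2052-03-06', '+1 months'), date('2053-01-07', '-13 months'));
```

date('2052-03-06', '+1 months') → 2052-04-06.
date('2053-01-07', '-13 months') → 2051-12-07.
Earlier of the two is 2051-12-07.

2051-12-07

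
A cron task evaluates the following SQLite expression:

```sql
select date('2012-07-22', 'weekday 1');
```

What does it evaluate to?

`weekday 1` advances to the next Monday; 2012-07-22 is a Sunday, so it moves forward to 2012-07-23.

2012-07-23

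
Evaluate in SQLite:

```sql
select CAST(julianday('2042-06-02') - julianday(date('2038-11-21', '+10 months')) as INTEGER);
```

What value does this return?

Adding +10 months to 2038-11-21 gives 2039-09-21.
9 days remain in September 2039 after the 21st (30 − 21).
Full months from October 2039 through May 2042 contribute their day counts.
Then 2 days into June 2042.
Total: 9 + 31 + 30 + 31 + 31 + 29 + 31 + 30 + 31 + 30 + 31 + 31 + 30 + 31 + 30 + 31 + 31 + 28 + 31 + 30 + 31 + 30 + 31 + 31 + 30 + 31 + 30 + 31 + 31 + 28 + 31 + 30 + 31 + 2 = 985.

985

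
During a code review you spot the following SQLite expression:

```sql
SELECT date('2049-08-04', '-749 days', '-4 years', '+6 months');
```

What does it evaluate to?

2044-01-17

Applying '-749 days' to 2049-08-04: counting 749 days back gives 2047-07-17.
Adding -4 years to 2047-07-17 gives 2043-07-17.
Adding +6 months to 2043-07-17 gives 2044-01-17.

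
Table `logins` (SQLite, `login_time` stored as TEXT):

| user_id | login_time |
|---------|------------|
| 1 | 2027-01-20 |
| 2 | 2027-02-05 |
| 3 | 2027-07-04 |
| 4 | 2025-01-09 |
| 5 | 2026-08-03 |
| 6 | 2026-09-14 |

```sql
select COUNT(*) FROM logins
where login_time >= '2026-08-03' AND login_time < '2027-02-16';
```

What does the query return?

4

Rows in [2026-08-03, 2027-02-16): 2027-01-20, 2027-02-05, 2026-08-03, 2026-09-14 → 4 rows.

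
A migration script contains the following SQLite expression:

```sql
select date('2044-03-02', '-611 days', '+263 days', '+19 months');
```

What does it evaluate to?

2044-10-20

Applying '-611 days' to 2044-03-02: counting 611 days back gives 2042-06-30.
Applying '+263 days' to 2042-06-30: counting 263 days forward gives 2043-03-20.
Adding +19 months to 2043-03-20 gives 2044-10-20.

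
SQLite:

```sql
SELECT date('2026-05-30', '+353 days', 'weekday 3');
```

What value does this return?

Applying '+353 days' to 2026-05-30: counting 353 days forward gives 2027-05-18.
`weekday 3` advances to the next Wednesday; 2027-05-18 is a Tuesday, so it moves forward to 2027-05-19.

2027-05-19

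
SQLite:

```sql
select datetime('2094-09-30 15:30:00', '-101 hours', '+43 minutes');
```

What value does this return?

-101 hours from 2094-09-30 15:30:00 is 2094-09-26 10:30:00 (crosses midnight).
+43 minutes from 2094-09-26 10:30:00 is 2094-09-26 11:13:00.

2094-09-26 11:13:00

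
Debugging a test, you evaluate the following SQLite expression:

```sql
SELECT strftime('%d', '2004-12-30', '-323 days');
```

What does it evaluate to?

First apply '-323 days': 2004-12-30 → 2004-02-11.
`%d` extracts the 2-digit day of month: 11.

11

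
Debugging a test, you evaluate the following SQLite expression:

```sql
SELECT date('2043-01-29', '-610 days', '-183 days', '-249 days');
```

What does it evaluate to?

2040-03-23

Applying '-610 days' to 2043-01-29: counting 610 days back gives 2041-05-29.
Applying '-183 days' to 2041-05-29: counting 183 days back gives 2040-11-27.
Applying '-249 days' to 2040-11-27: counting 249 days back gives 2040-03-23.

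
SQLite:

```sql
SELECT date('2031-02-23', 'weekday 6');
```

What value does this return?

2031-03-01

`weekday 6` advances to the next Saturday; 2031-02-23 is a Sunday, so it moves forward to 2031-03-01.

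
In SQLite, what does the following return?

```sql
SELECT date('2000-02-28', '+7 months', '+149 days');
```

Adding +7 months to 2000-02-28 gives 2000-09-28.
Applying '+149 days' to 2000-09-28: counting 149 days forward gives 2001-02-24.

2001-02-24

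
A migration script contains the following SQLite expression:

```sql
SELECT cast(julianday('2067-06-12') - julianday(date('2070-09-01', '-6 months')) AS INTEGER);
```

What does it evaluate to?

-993

Adding -6 months to 2070-09-01 gives 2070-03-01.
18 days remain in June 2067 after the 12th (30 − 12).
Full months from July 2067 through February 2070 contribute their day counts.
Then 1 day into March 2070.
Total: 18 + 31 + 31 + 30 + 31 + 30 + 31 + 31 + 29 + 31 + 30 + 31 + 30 + 31 + 31 + 30 + 31 + 30 + 31 + 31 + 28 + 31 + 30 + 31 + 30 + 31 + 31 + 30 + 31 + 30 + 31 + 31 + 28 + 1 = 993.
The subtraction is earlier − later, so the result is −993 → -993.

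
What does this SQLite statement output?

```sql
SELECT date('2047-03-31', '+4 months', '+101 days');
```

2047-11-09

Adding +4 months to 2047-03-31 gives 2047-07-31.
Applying '+101 days' to 2047-07-31: counting 101 days forward gives 2047-11-09.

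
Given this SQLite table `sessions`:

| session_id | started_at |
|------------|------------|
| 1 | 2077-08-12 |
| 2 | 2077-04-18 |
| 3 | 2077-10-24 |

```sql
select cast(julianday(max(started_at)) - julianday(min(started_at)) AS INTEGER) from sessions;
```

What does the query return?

MIN = 2077-04-18, MAX = 2077-10-24.
12 days remain in April 2077 after the 18th (30 − 18).
May 2077: 31 days.
June 2077: 30 days.
July 2077: 31 days.
August 2077: 31 days.
September 2077: 30 days.
Then 24 days into October 2077.
Total: 12 + 31 + 30 + 31 + 31 + 30 + 24 = 189.

189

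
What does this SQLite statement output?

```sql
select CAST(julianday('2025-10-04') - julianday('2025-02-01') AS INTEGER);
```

27 days remain in February 2025 after the 1st (28 − 1).
Full months from March 2025 through September 2025 contribute their day counts.
Then 4 days into October 2025.
Total: 27 + 31 + 30 + 31 + 30 + 31 + 31 + 30 + 4 = 245.

245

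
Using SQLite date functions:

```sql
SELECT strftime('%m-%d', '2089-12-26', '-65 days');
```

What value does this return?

10-22

First apply '-65 days': 2089-12-26 → 2089-10-22.
`%m-%d` extracts the month-day: 10-22.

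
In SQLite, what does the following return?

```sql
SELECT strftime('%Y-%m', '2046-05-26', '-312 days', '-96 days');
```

First apply '-312 days', '-96 days': 2046-05-26 → 2045-04-13.
`%Y-%m` extracts the year-month: 2045-04.

2045-04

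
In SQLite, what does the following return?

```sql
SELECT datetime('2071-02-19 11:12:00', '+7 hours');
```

+7 hours from 2071-02-19 11:12:00 is 2071-02-19 18:12:00.

2071-02-19 18:12:00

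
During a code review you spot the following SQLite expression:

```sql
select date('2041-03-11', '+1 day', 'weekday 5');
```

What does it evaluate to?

2041-03-15

Advancing 1 more day within March lands on 2041-03-12.
`weekday 5` advances to the next Friday; 2041-03-12 is a Tuesday, so it moves forward to 2041-03-15.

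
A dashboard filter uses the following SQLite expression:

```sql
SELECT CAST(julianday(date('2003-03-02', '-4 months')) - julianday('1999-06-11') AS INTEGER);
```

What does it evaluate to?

Adding -4 months to 2003-03-02 gives 2002-11-02.
19 days remain in June 1999 after the 11th (30 − 11).
Full months from July 1999 through October 2002 contribute their day counts.
Then 2 days into November 2002.
Total: 19 + 31 + 31 + 30 + 31 + 30 + 31 + 31 + 29 + 31 + 30 + 31 + 30 + 31 + 31 + 30 + 31 + 30 + 31 + 31 + 28 + 31 + 30 + 31 + 30 + 31 + 31 + 30 + 31 + 30 + 31 + 31 + 28 + 31 + 30 + 31 + 30 + 31 + 31 + 30 + 31 + 2 = 1240.

1240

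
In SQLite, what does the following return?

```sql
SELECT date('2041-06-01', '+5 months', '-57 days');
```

Adding +5 months to 2041-06-01 gives 2041-11-01.
Applying '-57 days' to 2041-11-01: counting 57 days back gives 2041-09-05.

2041-09-05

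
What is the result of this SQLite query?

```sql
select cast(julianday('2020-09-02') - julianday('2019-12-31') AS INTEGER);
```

246

0 days remain in December 2019 after the 31st (31 − 31).
Full months from January 2020 through August 2020 contribute their day counts.
Then 2 days into September 2020.
Total: 0 + 31 + 29 + 31 + 30 + 31 + 30 + 31 + 31 + 2 = 246.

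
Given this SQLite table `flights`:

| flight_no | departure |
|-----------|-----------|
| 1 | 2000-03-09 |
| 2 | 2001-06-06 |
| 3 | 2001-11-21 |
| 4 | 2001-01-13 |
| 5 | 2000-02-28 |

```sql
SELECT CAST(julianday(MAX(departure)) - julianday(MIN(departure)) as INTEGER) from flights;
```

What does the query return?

632

MIN = 2000-02-28, MAX = 2001-11-21.
1 day remains in February 2000 after the 28th (29 − 28).
Full months from March 2000 through October 2001 contribute their day counts.
Then 21 days into November 2001.
Total: 1 + 31 + 30 + 31 + 30 + 31 + 31 + 30 + 31 + 30 + 31 + 31 + 28 + 31 + 30 + 31 + 30 + 31 + 31 + 30 + 31 + 21 = 632.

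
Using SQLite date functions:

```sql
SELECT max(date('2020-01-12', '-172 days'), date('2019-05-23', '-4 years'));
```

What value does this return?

2019-07-24

date('2020-01-12', '-172 days') → 2019-07-24.
date('2019-05-23', '-4 years') → 2015-05-23.
Later of the two is 2019-07-24.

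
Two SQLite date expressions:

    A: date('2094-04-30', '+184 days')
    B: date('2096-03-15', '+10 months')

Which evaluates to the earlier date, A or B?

A

A = 2094-10-31.
B = 2097-01-15.
A is earlier.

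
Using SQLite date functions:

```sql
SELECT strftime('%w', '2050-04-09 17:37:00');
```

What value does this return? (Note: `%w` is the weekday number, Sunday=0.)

6

2050-04-09 is a Saturday; with Sunday=0 that is 6.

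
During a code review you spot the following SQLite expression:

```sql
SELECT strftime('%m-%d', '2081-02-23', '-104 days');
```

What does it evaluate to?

First apply '-104 days': 2081-02-23 → 2080-11-11.
`%m-%d` extracts the month-day: 11-11.

11-11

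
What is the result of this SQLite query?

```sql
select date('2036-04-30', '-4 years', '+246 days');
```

2033-01-01

Adding -4 years to 2036-04-30 gives 2032-04-30.
Applying '+246 days' to 2032-04-30: counting 246 days forward gives 2033-01-01.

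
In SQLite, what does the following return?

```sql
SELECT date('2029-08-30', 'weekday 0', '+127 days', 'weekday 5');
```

2030-01-11

`weekday 0` advances to the next Sunday; 2029-08-30 is a Thursday, so it moves forward to 2029-09-02.
Applying '+127 days' to 2029-09-02: counting 127 days forward gives 2030-01-07.
`weekday 5` advances to the next Friday; 2030-01-07 is a Monday, so it moves forward to 2030-01-11.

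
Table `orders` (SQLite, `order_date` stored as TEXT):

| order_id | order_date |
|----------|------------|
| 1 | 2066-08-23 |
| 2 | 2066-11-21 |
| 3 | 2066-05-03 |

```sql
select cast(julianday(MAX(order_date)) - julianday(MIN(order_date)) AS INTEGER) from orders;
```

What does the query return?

MIN = 2066-05-03, MAX = 2066-11-21.
28 days remain in May 2066 after the 3rd (31 − 3).
June 2066: 30 days.
July 2066: 31 days.
August 2066: 31 days.
September 2066: 30 days.
October 2066: 31 days.
Then 21 days into November 2066.
Total: 28 + 30 + 31 + 31 + 30 + 31 + 21 = 202.

202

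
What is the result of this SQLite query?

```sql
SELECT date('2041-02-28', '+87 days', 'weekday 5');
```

2041-05-31

Applying '+87 days' to 2041-02-28: counting 87 days forward gives 2041-05-26.
`weekday 5` advances to the next Friday; 2041-05-26 is a Sunday, so it moves forward to 2041-05-31.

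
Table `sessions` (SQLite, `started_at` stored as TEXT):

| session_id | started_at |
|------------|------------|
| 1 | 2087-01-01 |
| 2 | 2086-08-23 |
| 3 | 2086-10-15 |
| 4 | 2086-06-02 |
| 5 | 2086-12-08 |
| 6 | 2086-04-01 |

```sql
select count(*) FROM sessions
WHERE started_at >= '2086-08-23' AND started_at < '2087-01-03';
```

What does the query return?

4

Rows in [2086-08-23, 2087-01-03): 2087-01-01, 2086-08-23, 2086-10-15, 2086-12-08 → 4 rows.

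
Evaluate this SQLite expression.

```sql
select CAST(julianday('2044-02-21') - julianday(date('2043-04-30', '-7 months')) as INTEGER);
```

509

Adding -7 months to 2043-04-30 gives 2042-09-30.
0 days remain in September 2042 after the 30th (30 − 30).
Full months from October 2042 through January 2044 contribute their day counts.
Then 21 days into February 2044.
Total: 0 + 31 + 30 + 31 + 31 + 28 + 31 + 30 + 31 + 30 + 31 + 31 + 30 + 31 + 30 + 31 + 31 + 21 = 509.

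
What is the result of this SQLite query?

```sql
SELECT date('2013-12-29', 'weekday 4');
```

`weekday 4` advances to the next Thursday; 2013-12-29 is a Sunday, so it moves forward to 2014-01-02.

2014-01-02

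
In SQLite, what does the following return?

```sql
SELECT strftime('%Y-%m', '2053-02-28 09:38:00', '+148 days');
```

2053-07

First apply '+148 days': 2053-02-28 09:38:00 → 2053-07-26 09:38:00.
`%Y-%m` extracts the year-month: 2053-07.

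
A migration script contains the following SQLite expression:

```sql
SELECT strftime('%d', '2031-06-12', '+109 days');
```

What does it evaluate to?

29

First apply '+109 days': 2031-06-12 → 2031-09-29.
`%d` extracts the 2-digit day of month: 29.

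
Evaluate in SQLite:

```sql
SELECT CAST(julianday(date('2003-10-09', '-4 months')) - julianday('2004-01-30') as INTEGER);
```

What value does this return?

-235

Adding -4 months to 2003-10-09 gives 2003-06-09.
21 days remain in June 2003 after the 9th (30 − 9).
Full months from July 2003 through December 2003 contribute their day counts.
Then 30 days into January 2004.
Total: 21 + 31 + 31 + 30 + 31 + 30 + 31 + 30 = 235.
The subtraction is earlier − later, so the result is −235 → -235.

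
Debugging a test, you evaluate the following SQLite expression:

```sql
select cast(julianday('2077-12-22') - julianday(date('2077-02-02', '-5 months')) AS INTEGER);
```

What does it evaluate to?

Adding -5 months to 2077-02-02 gives 2076-09-02.
28 days remain in September 2076 after the 2nd (30 − 2).
Full months from October 2076 through November 2077 contribute their day counts.
Then 22 days into December 2077.
Total: 28 + 31 + 30 + 31 + 31 + 28 + 31 + 30 + 31 + 30 + 31 + 31 + 30 + 31 + 30 + 22 = 476.

476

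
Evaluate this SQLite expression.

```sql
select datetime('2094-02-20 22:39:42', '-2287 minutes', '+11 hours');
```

2094-02-19 19:32:42

2287 minutes = 38h 7m; -2287 minutes from 2094-02-20 22:39:42 is 2094-02-19 08:32:42 (crosses midnight).
+11 hours from 2094-02-19 08:32:42 is 2094-02-19 19:32:42.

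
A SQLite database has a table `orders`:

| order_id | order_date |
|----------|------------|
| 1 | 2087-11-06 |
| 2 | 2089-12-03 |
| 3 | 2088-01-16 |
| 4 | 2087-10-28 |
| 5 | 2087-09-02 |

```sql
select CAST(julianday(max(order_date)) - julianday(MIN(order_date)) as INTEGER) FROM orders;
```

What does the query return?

MIN = 2087-09-02, MAX = 2089-12-03.
28 days remain in September 2087 after the 2nd (30 − 2).
Full months from October 2087 through November 2089 contribute their day counts.
Then 3 days into December 2089.
Total: 28 + 31 + 30 + 31 + 31 + 29 + 31 + 30 + 31 + 30 + 31 + 31 + 30 + 31 + 30 + 31 + 31 + 28 + 31 + 30 + 31 + 30 + 31 + 31 + 30 + 31 + 30 + 3 = 823.

823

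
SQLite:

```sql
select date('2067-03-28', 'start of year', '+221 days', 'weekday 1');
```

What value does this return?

2067-08-15

`start of year` rewinds 2067-03-28 to 2067-01-01.
Applying '+221 days' to 2067-01-01: counting 221 days forward gives 2067-08-10.
`weekday 1` advances to the next Monday; 2067-08-10 is a Wednesday, so it moves forward to 2067-08-15.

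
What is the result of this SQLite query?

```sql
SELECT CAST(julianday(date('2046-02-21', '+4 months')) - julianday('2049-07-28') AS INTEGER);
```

-1133

Adding +4 months to 2046-02-21 gives 2046-06-21.
9 days remain in June 2046 after the 21st (30 − 21).
Full months from July 2046 through June 2049 contribute their day counts.
Then 28 days into July 2049.
Total: 9 + 31 + 31 + 30 + 31 + 30 + 31 + 31 + 28 + 31 + 30 + 31 + 30 + 31 + 31 + 30 + 31 + 30 + 31 + 31 + 29 + 31 + 30 + 31 + 30 + 31 + 31 + 30 + 31 + 30 + 31 + 31 + 28 + 31 + 30 + 31 + 30 + 28 = 1133.
The subtraction is earlier − later, so the result is −1133 → -1133.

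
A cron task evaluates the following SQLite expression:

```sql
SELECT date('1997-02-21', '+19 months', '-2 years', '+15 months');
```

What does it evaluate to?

1997-12-21

Adding +19 months to 1997-02-21 gives 1998-09-21.
Adding -2 years to 1998-09-21 gives 1996-09-21.
Adding +15 months to 1996-09-21 gives 1997-12-21.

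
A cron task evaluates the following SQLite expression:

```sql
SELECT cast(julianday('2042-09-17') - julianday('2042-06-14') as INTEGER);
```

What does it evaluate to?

95

16 days remain in June 2042 after the 14th (30 − 14).
July 2042: 31 days.
August 2042: 31 days.
Then 17 days into September 2042.
Total: 16 + 31 + 31 + 17 = 95.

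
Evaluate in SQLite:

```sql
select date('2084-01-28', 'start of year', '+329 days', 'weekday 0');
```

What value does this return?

`start of year` rewinds 2084-01-28 to 2084-01-01.
Applying '+329 days' to 2084-01-01: counting 329 days forward gives 2084-11-25.
`weekday 0` advances to the next Sunday; 2084-11-25 is a Saturday, so it moves forward to 2084-11-26.

2084-11-26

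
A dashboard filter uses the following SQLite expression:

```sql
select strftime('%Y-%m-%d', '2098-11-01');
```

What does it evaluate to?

`%Y-%m-%d` extracts the ISO date: 2098-11-01.

2098-11-01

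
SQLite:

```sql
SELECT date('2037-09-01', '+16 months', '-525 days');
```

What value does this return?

Adding +16 months to 2037-09-01 gives 2039-01-01.
Applying '-525 days' to 2039-01-01: counting 525 days back gives 2037-07-25.

2037-07-25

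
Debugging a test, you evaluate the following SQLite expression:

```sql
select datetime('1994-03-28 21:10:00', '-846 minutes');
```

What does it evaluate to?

1994-03-28 07:04:00

846 minutes = 14h 6m; -846 minutes from 1994-03-28 21:10:00 is 1994-03-28 07:04:00.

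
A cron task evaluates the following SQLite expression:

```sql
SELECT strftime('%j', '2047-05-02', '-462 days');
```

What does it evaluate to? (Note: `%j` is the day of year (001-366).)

025

First apply '-462 days': 2047-05-02 → 2046-01-25.
Day-of-year for 2046-01-25: days since 2046-01-01 inclusive = 25, zero-padded to 025.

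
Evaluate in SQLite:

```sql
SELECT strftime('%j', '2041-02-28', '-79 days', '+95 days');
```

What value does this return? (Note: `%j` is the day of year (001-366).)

First apply '-79 days', '+95 days': 2041-02-28 → 2041-03-16.
Day-of-year for 2041-03-16: days since 2041-01-01 inclusive = 75, zero-padded to 075.

075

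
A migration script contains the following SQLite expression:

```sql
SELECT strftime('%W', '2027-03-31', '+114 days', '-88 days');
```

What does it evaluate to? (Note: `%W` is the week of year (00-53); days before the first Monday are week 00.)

First apply '+114 days', '-88 days': 2027-03-31 → 2027-04-26.
2027-04-26 is a Monday. SQLite's %W counts Mondays since the year started; the result is 17.

17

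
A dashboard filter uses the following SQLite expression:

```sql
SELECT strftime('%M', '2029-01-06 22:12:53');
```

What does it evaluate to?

`%M` extracts the 2-digit minute: 12.

12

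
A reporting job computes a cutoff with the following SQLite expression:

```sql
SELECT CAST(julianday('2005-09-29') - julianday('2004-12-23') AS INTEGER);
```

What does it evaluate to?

280

8 days remain in December 2004 after the 23rd (31 − 23).
Full months from January 2005 through August 2005 contribute their day counts.
Then 29 days into September 2005.
Total: 8 + 31 + 28 + 31 + 30 + 31 + 30 + 31 + 31 + 29 = 280.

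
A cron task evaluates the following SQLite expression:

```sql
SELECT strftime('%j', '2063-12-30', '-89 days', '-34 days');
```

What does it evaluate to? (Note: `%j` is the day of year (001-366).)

241

First apply '-89 days', '-34 days': 2063-12-30 → 2063-08-29.
Day-of-year for 2063-08-29: days since 2063-01-01 inclusive = 241, zero-padded to 241.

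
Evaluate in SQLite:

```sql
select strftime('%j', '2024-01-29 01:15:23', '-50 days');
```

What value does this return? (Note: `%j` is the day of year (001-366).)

First apply '-50 days': 2024-01-29 01:15:23 → 2023-12-10 01:15:23.
Day-of-year for 2023-12-10: days since 2023-01-01 inclusive = 344, zero-padded to 344.

344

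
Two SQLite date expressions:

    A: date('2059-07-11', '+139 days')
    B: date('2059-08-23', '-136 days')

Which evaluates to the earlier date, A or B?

A = 2059-11-27.
B = 2059-04-09.
B is earlier.

B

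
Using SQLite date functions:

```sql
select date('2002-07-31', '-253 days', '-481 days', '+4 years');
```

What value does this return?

2004-07-27

Applying '-253 days' to 2002-07-31: counting 253 days back gives 2001-11-20.
Applying '-481 days' to 2001-11-20: counting 481 days back gives 2000-07-27.
Adding +4 years to 2000-07-27 gives 2004-07-27.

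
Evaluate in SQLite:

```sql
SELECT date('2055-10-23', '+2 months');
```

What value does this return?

2055-12-23

Adding +2 months to 2055-10-23 gives 2055-12-23.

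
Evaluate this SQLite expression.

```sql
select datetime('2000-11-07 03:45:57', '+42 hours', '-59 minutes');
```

+42 hours from 2000-11-07 03:45:57 is 2000-11-08 21:45:57 (crosses midnight).
-59 minutes from 2000-11-08 21:45:57 is 2000-11-08 20:46:57.

2000-11-08 20:46:57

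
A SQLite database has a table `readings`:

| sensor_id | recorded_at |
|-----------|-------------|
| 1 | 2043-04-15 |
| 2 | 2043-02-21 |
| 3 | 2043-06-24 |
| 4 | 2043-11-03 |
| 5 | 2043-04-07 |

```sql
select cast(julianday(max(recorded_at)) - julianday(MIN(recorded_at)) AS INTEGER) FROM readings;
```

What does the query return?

MIN = 2043-02-21, MAX = 2043-11-03.
7 days remain in February 2043 after the 21st (28 − 21).
Full months from March 2043 through October 2043 contribute their day counts.
Then 3 days into November 2043.
Total: 7 + 31 + 30 + 31 + 30 + 31 + 31 + 30 + 31 + 3 = 255.

255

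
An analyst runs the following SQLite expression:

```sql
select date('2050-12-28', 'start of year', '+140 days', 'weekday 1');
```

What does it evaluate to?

2050-05-23

`start of year` rewinds 2050-12-28 to 2050-01-01.
Applying '+140 days' to 2050-01-01: counting 140 days forward gives 2050-05-21.
`weekday 1` advances to the next Monday; 2050-05-21 is a Saturday, so it moves forward to 2050-05-23.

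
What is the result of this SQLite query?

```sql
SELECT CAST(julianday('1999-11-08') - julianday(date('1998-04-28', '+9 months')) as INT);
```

284

Adding +9 months to 1998-04-28 gives 1999-01-28.
3 days remain in January 1999 after the 28th (31 − 28).
Full months from February 1999 through October 1999 contribute their day counts.
Then 8 days into November 1999.
Total: 3 + 28 + 31 + 30 + 31 + 30 + 31 + 31 + 30 + 31 + 8 = 284.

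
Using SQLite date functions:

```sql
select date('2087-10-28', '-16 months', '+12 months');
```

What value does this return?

2087-06-28

Adding -16 months to 2087-10-28 gives 2086-06-28.
Adding +12 months to 2086-06-28 gives 2087-06-28.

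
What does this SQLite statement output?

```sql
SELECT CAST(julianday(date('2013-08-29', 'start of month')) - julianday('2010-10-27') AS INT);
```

1009

`start of month` rewinds 2013-08-29 to 2013-08-01.
4 days remain in October 2010 after the 27th (31 − 27).
Full months from November 2010 through July 2013 contribute their day counts.
Then 1 day into August 2013.
Total: 4 + 30 + 31 + 31 + 28 + 31 + 30 + 31 + 30 + 31 + 31 + 30 + 31 + 30 + 31 + 31 + 29 + 31 + 30 + 31 + 30 + 31 + 31 + 30 + 31 + 30 + 31 + 31 + 28 + 31 + 30 + 31 + 30 + 31 + 1 = 1009.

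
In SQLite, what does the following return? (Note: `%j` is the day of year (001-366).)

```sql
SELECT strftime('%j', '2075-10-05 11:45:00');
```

Day-of-year for 2075-10-05: days since 2075-01-01 inclusive = 278, zero-padded to 278.

278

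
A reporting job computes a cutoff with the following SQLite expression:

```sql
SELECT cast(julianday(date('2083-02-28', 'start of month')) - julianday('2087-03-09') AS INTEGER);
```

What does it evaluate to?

-1497

`start of month` rewinds 2083-02-28 to 2083-02-01.
27 days remain in February 2083 after the 1st (28 − 1).
Full months from March 2083 through February 2087 contribute their day counts.
Then 9 days into March 2087.
Total: 27 + 31 + 30 + 31 + 30 + 31 + 31 + 30 + 31 + 30 + 31 + 31 + 29 + 31 + 30 + 31 + 30 + 31 + 31 + 30 + 31 + 30 + 31 + 31 + 28 + 31 + 30 + 31 + 30 + 31 + 31 + 30 + 31 + 30 + 31 + 31 + 28 + 31 + 30 + 31 + 30 + 31 + 31 + 30 + 31 + 30 + 31 + 31 + 28 + 9 = 1497.
The subtraction is earlier − later, so the result is −1497 → -1497.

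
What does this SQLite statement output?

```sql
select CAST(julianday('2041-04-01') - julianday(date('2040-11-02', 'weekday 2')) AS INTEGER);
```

`weekday 2` advances to the next Tuesday; 2040-11-02 is a Friday, so it moves forward to 2040-11-06.
24 days remain in November 2040 after the 6th (30 − 6).
December 2040: 31 days.
January 2041: 31 days.
February 2041: 28 days.
March 2041: 31 days.
Then 1 day into April 2041.
Total: 24 + 31 + 31 + 28 + 31 + 1 = 146.

146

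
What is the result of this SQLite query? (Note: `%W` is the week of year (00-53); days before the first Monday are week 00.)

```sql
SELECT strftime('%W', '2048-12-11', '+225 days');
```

29

First apply '+225 days': 2048-12-11 → 2049-07-24.
2049-07-24 is a Saturday. SQLite's %W counts Mondays since the year started; the result is 29.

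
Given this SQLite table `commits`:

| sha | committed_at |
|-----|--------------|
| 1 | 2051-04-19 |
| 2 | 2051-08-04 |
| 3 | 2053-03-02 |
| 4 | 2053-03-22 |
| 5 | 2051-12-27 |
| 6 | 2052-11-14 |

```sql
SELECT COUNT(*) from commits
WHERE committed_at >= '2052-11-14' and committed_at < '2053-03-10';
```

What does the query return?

Rows in [2052-11-14, 2053-03-10): 2053-03-02, 2052-11-14 → 2 rows.

2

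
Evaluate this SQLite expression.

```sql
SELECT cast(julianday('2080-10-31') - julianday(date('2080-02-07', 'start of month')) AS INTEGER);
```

`start of month` rewinds 2080-02-07 to 2080-02-01.
28 days remain in February 2080 after the 1st (29 − 1).
Full months from March 2080 through September 2080 contribute their day counts.
Then 31 days into October 2080.
Total: 28 + 31 + 30 + 31 + 30 + 31 + 31 + 30 + 31 = 273.

273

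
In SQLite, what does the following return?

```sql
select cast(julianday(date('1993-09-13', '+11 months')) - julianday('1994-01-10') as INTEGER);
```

215

Adding +11 months to 1993-09-13 gives 1994-08-13.
21 days remain in January 1994 after the 10th (31 − 10).
Full months from February 1994 through July 1994 contribute their day counts.
Then 13 days into August 1994.
Total: 21 + 28 + 31 + 30 + 31 + 30 + 31 + 13 = 215.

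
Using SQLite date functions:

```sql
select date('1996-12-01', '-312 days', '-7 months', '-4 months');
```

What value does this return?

1995-02-24

Applying '-312 days' to 1996-12-01: counting 312 days back gives 1996-01-24.
Adding -7 months to 1996-01-24 gives 1995-06-24.
Adding -4 months to 1995-06-24 gives 1995-02-24.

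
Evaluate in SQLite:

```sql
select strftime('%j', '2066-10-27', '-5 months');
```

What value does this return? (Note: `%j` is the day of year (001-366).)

First apply '-5 months': 2066-10-27 → 2066-05-27.
Day-of-year for 2066-05-27: days since 2066-01-01 inclusive = 147, zero-padded to 147.

147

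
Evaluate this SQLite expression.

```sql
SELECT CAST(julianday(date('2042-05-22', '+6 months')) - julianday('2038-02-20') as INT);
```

Adding +6 months to 2042-05-22 gives 2042-11-22.
8 days remain in February 2038 after the 20th (28 − 20).
Full months from March 2038 through October 2042 contribute their day counts.
Then 22 days into November 2042.
Total: 8 + 31 + 30 + 31 + 30 + 31 + 31 + 30 + 31 + 30 + 31 + 31 + 28 + 31 + 30 + 31 + 30 + 31 + 31 + 30 + 31 + 30 + 31 + 31 + 29 + 31 + 30 + 31 + 30 + 31 + 31 + 30 + 31 + 30 + 31 + 31 + 28 + 31 + 30 + 31 + 30 + 31 + 31 + 30 + 31 + 30 + 31 + 31 + 28 + 31 + 30 + 31 + 30 + 31 + 31 + 30 + 31 + 22 = 1736.

1736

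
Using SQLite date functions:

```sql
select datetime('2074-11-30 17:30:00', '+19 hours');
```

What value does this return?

+19 hours from 2074-11-30 17:30:00 is 2074-12-01 12:30:00 (crosses midnight).

2074-12-01 12:30:00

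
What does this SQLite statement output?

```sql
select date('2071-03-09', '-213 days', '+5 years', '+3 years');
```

Applying '-213 days' to 2071-03-09: counting 213 days back gives 2070-08-08.
Adding +5 years to 2070-08-08 gives 2075-08-08.
Adding +3 years to 2075-08-08 gives 2078-08-08.

2078-08-08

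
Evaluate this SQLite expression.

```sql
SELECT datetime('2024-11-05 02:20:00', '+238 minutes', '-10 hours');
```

2024-11-04 20:18:00

238 minutes = 3h 58m; +238 minutes from 2024-11-05 02:20:00 is 2024-11-05 06:18:00.
-10 hours from 2024-11-05 06:18:00 is 2024-11-04 20:18:00 (crosses midnight).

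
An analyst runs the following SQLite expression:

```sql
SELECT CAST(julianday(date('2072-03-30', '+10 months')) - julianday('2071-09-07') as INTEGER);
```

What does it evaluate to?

511

Adding +10 months to 2072-03-30 gives 2073-01-30.
23 days remain in September 2071 after the 7th (30 − 7).
Full months from October 2071 through December 2072 contribute their day counts.
Then 30 days into January 2073.
Total: 23 + 31 + 30 + 31 + 31 + 29 + 31 + 30 + 31 + 30 + 31 + 31 + 30 + 31 + 30 + 31 + 30 = 511.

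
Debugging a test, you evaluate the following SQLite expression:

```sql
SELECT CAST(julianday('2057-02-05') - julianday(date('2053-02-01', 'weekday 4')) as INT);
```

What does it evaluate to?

`weekday 4` advances to the next Thursday; 2053-02-01 is a Saturday, so it moves forward to 2053-02-06.
22 days remain in February 2053 after the 6th (28 − 6).
Full months from March 2053 through January 2057 contribute their day counts.
Then 5 days into February 2057.
Total: 22 + 31 + 30 + 31 + 30 + 31 + 31 + 30 + 31 + 30 + 31 + 31 + 28 + 31 + 30 + 31 + 30 + 31 + 31 + 30 + 31 + 30 + 31 + 31 + 28 + 31 + 30 + 31 + 30 + 31 + 31 + 30 + 31 + 30 + 31 + 31 + 29 + 31 + 30 + 31 + 30 + 31 + 31 + 30 + 31 + 30 + 31 + 31 + 5 = 1460.

1460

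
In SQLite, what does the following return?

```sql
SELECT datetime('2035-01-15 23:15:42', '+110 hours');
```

2035-01-20 13:15:42

+110 hours from 2035-01-15 23:15:42 is 2035-01-20 13:15:42 (crosses midnight).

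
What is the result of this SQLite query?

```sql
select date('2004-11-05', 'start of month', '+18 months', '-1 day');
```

2006-04-30

`start of month` rewinds 2004-11-05 to 2004-11-01.
Adding +18 months to 2004-11-01 gives 2006-05-01.
Going back 1 day from 2006-05-01 reaches 2006-04-30 (last day of April, 30 days).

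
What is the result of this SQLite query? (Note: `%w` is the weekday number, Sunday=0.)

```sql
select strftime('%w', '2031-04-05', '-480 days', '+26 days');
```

0

First apply '-480 days', '+26 days': 2031-04-05 → 2030-01-06.
2030-01-06 is a Sunday; with Sunday=0 that is 0.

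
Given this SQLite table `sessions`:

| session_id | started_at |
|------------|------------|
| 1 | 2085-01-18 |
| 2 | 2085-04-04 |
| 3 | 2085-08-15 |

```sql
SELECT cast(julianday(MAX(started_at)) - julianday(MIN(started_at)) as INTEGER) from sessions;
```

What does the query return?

209

MIN = 2085-01-18, MAX = 2085-08-15.
13 days remain in January 2085 after the 18th (31 − 18).
Full months from February 2085 through July 2085 contribute their day counts.
Then 15 days into August 2085.
Total: 13 + 28 + 31 + 30 + 31 + 30 + 31 + 15 = 209.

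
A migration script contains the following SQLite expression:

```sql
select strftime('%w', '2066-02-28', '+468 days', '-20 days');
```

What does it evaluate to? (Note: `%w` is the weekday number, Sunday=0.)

First apply '+468 days', '-20 days': 2066-02-28 → 2067-05-22.
2067-05-22 is a Sunday; with Sunday=0 that is 0.

0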